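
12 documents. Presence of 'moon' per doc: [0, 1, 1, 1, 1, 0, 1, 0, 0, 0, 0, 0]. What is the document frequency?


Checking each document for 'moon':
Doc 1: absent
Doc 2: present
Doc 3: present
Doc 4: present
Doc 5: present
Doc 6: absent
Doc 7: present
Doc 8: absent
Doc 9: absent
Doc 10: absent
Doc 11: absent
Doc 12: absent
df = sum of presences = 0 + 1 + 1 + 1 + 1 + 0 + 1 + 0 + 0 + 0 + 0 + 0 = 5

5


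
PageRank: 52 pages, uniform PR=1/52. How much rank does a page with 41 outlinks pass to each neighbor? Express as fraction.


Initial PR = 1/52 = 1/52
Outlinks = 41
Contribution per link = PR / outlinks
= 1/52 / 41
= 1/2132

1/2132


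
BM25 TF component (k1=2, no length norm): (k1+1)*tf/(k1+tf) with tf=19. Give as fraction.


BM25 TF component = (k1+1)*tf / (k1+tf)
k1 = 2, tf = 19
Numerator = (2+1)*19 = 57
Denominator = 2 + 19 = 21
= 57/21 = 19/7

19/7


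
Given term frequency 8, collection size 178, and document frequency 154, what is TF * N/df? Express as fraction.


TF * (N/df)
= 8 * (178/154)
= 8 * 89/77
= 712/77

712/77


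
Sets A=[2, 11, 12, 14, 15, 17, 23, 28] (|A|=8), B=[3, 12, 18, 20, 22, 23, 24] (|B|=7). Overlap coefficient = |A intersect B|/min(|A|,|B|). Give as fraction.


A intersect B = [12, 23]
|A intersect B| = 2
min(|A|, |B|) = min(8, 7) = 7
Overlap = 2 / 7 = 2/7

2/7


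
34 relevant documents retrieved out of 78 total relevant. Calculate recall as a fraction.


Recall = retrieved_relevant / total_relevant
= 34 / 78
= 34 / (34 + 44)
= 17/39

17/39


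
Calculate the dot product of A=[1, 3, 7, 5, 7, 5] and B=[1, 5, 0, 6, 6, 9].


Dot product = sum of element-wise products
A[0]*B[0] = 1*1 = 1
A[1]*B[1] = 3*5 = 15
A[2]*B[2] = 7*0 = 0
A[3]*B[3] = 5*6 = 30
A[4]*B[4] = 7*6 = 42
A[5]*B[5] = 5*9 = 45
Sum = 1 + 15 + 0 + 30 + 42 + 45 = 133

133


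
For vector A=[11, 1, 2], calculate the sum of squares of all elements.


|A|^2 = sum of squared components
A[0]^2 = 11^2 = 121
A[1]^2 = 1^2 = 1
A[2]^2 = 2^2 = 4
Sum = 121 + 1 + 4 = 126

126


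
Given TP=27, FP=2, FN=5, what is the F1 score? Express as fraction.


F1 = 2 * P * R / (P + R)
P = TP/(TP+FP) = 27/29 = 27/29
R = TP/(TP+FN) = 27/32 = 27/32
2 * P * R = 2 * 27/29 * 27/32 = 729/464
P + R = 27/29 + 27/32 = 1647/928
F1 = 729/464 / 1647/928 = 54/61

54/61


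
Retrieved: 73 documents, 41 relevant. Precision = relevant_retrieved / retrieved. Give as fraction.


Precision = relevant_retrieved / total_retrieved
= 41 / 73
= 41 / (41 + 32)
= 41/73

41/73


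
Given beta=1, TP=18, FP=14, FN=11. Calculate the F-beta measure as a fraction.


P = TP/(TP+FP) = 18/32 = 9/16
R = TP/(TP+FN) = 18/29 = 18/29
beta^2 = 1^2 = 1
(1 + beta^2) = 2
Numerator = (1+beta^2)*P*R = 81/116
Denominator = beta^2*P + R = 9/16 + 18/29 = 549/464
F_beta = 36/61

36/61


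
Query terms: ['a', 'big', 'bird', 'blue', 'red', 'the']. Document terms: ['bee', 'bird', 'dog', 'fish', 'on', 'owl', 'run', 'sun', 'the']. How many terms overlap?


Query terms: ['a', 'big', 'bird', 'blue', 'red', 'the']
Document terms: ['bee', 'bird', 'dog', 'fish', 'on', 'owl', 'run', 'sun', 'the']
Common terms: ['bird', 'the']
Overlap count = 2

2


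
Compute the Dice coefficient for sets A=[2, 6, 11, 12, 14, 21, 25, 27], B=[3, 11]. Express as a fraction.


A intersect B = [11]
|A intersect B| = 1
|A| = 8, |B| = 2
Dice = 2*1 / (8+2)
= 2 / 10 = 1/5

1/5


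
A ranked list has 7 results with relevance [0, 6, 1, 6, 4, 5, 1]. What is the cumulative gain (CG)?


Cumulative Gain = sum of relevance scores
Position 1: rel=0, running sum=0
Position 2: rel=6, running sum=6
Position 3: rel=1, running sum=7
Position 4: rel=6, running sum=13
Position 5: rel=4, running sum=17
Position 6: rel=5, running sum=22
Position 7: rel=1, running sum=23
CG = 23

23


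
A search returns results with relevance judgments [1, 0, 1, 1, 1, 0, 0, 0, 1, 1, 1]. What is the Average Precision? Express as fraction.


Computing P@k for each relevant position:
Position 1: relevant, P@1 = 1/1 = 1
Position 2: not relevant
Position 3: relevant, P@3 = 2/3 = 2/3
Position 4: relevant, P@4 = 3/4 = 3/4
Position 5: relevant, P@5 = 4/5 = 4/5
Position 6: not relevant
Position 7: not relevant
Position 8: not relevant
Position 9: relevant, P@9 = 5/9 = 5/9
Position 10: relevant, P@10 = 6/10 = 3/5
Position 11: relevant, P@11 = 7/11 = 7/11
Sum of P@k = 1 + 2/3 + 3/4 + 4/5 + 5/9 + 3/5 + 7/11 = 9917/1980
AP = 9917/1980 / 7 = 9917/13860

9917/13860


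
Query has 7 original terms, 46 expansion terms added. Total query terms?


Original terms: 7
Expansion terms: 46
Total = 7 + 46 = 53

53


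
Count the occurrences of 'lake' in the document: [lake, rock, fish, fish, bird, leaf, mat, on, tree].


Document has 9 words
Scanning for 'lake':
Found at positions: [0]
Count = 1

1


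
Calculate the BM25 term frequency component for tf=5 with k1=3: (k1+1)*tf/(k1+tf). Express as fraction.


BM25 TF component = (k1+1)*tf / (k1+tf)
k1 = 3, tf = 5
Numerator = (3+1)*5 = 20
Denominator = 3 + 5 = 8
= 20/8 = 5/2

5/2


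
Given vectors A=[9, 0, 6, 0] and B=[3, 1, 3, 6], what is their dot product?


Dot product = sum of element-wise products
A[0]*B[0] = 9*3 = 27
A[1]*B[1] = 0*1 = 0
A[2]*B[2] = 6*3 = 18
A[3]*B[3] = 0*6 = 0
Sum = 27 + 0 + 18 + 0 = 45

45


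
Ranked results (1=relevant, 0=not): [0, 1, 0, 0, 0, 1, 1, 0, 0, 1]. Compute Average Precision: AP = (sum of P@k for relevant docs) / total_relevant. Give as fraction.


Computing P@k for each relevant position:
Position 1: not relevant
Position 2: relevant, P@2 = 1/2 = 1/2
Position 3: not relevant
Position 4: not relevant
Position 5: not relevant
Position 6: relevant, P@6 = 2/6 = 1/3
Position 7: relevant, P@7 = 3/7 = 3/7
Position 8: not relevant
Position 9: not relevant
Position 10: relevant, P@10 = 4/10 = 2/5
Sum of P@k = 1/2 + 1/3 + 3/7 + 2/5 = 349/210
AP = 349/210 / 4 = 349/840

349/840


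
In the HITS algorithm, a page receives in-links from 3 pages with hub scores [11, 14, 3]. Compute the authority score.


Authority = sum of hub scores of in-linkers
In-link 1: hub score = 11
In-link 2: hub score = 14
In-link 3: hub score = 3
Authority = 11 + 14 + 3 = 28

28


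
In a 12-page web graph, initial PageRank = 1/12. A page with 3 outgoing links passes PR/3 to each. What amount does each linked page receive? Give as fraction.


Initial PR = 1/12 = 1/12
Outlinks = 3
Contribution per link = PR / outlinks
= 1/12 / 3
= 1/36

1/36


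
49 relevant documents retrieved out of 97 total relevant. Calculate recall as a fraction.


Recall = retrieved_relevant / total_relevant
= 49 / 97
= 49 / (49 + 48)
= 49/97

49/97


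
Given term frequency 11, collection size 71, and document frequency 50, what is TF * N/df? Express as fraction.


TF * (N/df)
= 11 * (71/50)
= 11 * 71/50
= 781/50

781/50


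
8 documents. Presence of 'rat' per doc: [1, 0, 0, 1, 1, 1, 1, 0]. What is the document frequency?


Checking each document for 'rat':
Doc 1: present
Doc 2: absent
Doc 3: absent
Doc 4: present
Doc 5: present
Doc 6: present
Doc 7: present
Doc 8: absent
df = sum of presences = 1 + 0 + 0 + 1 + 1 + 1 + 1 + 0 = 5

5


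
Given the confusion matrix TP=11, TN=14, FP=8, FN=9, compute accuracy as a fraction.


Accuracy = (TP + TN) / (TP + TN + FP + FN)
TP + TN = 11 + 14 = 25
Total = 11 + 14 + 8 + 9 = 42
Accuracy = 25 / 42 = 25/42

25/42


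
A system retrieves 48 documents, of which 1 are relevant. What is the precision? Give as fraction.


Precision = relevant_retrieved / total_retrieved
= 1 / 48
= 1 / (1 + 47)
= 1/48

1/48


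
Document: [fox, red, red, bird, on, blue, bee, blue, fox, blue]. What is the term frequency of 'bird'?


Document has 10 words
Scanning for 'bird':
Found at positions: [3]
Count = 1

1


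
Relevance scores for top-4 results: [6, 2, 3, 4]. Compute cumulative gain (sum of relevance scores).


Cumulative Gain = sum of relevance scores
Position 1: rel=6, running sum=6
Position 2: rel=2, running sum=8
Position 3: rel=3, running sum=11
Position 4: rel=4, running sum=15
CG = 15

15


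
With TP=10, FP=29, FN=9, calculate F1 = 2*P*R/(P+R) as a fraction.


F1 = 2 * P * R / (P + R)
P = TP/(TP+FP) = 10/39 = 10/39
R = TP/(TP+FN) = 10/19 = 10/19
2 * P * R = 2 * 10/39 * 10/19 = 200/741
P + R = 10/39 + 10/19 = 580/741
F1 = 200/741 / 580/741 = 10/29

10/29


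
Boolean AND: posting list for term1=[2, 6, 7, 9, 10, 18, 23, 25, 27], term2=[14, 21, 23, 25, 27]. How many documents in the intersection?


Boolean AND: find intersection of posting lists
term1 docs: [2, 6, 7, 9, 10, 18, 23, 25, 27]
term2 docs: [14, 21, 23, 25, 27]
Intersection: [23, 25, 27]
|intersection| = 3

3


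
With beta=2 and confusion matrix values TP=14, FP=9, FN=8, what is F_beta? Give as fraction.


P = TP/(TP+FP) = 14/23 = 14/23
R = TP/(TP+FN) = 14/22 = 7/11
beta^2 = 2^2 = 4
(1 + beta^2) = 5
Numerator = (1+beta^2)*P*R = 490/253
Denominator = beta^2*P + R = 56/23 + 7/11 = 777/253
F_beta = 70/111

70/111


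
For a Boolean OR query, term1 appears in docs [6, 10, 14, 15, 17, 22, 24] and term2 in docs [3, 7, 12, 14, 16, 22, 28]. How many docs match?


Boolean OR: find union of posting lists
term1 docs: [6, 10, 14, 15, 17, 22, 24]
term2 docs: [3, 7, 12, 14, 16, 22, 28]
Union: [3, 6, 7, 10, 12, 14, 15, 16, 17, 22, 24, 28]
|union| = 12

12


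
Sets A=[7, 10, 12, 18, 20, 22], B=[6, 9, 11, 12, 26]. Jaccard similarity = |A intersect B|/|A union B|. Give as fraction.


A intersect B = [12]
|A intersect B| = 1
A union B = [6, 7, 9, 10, 11, 12, 18, 20, 22, 26]
|A union B| = 10
Jaccard = 1/10 = 1/10

1/10


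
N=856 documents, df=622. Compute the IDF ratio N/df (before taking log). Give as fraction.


IDF ratio = N / df
= 856 / 622
= 428/311

428/311


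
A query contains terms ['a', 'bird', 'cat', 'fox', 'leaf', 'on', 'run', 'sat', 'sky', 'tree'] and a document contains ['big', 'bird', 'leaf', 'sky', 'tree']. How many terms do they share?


Query terms: ['a', 'bird', 'cat', 'fox', 'leaf', 'on', 'run', 'sat', 'sky', 'tree']
Document terms: ['big', 'bird', 'leaf', 'sky', 'tree']
Common terms: ['bird', 'leaf', 'sky', 'tree']
Overlap count = 4

4


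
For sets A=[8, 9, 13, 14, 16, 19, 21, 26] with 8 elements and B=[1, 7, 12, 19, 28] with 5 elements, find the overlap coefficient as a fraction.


A intersect B = [19]
|A intersect B| = 1
min(|A|, |B|) = min(8, 5) = 5
Overlap = 1 / 5 = 1/5

1/5


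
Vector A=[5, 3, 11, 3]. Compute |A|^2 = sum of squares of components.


|A|^2 = sum of squared components
A[0]^2 = 5^2 = 25
A[1]^2 = 3^2 = 9
A[2]^2 = 11^2 = 121
A[3]^2 = 3^2 = 9
Sum = 25 + 9 + 121 + 9 = 164

164


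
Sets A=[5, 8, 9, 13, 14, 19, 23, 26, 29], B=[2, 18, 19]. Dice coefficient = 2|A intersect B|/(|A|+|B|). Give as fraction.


A intersect B = [19]
|A intersect B| = 1
|A| = 9, |B| = 3
Dice = 2*1 / (9+3)
= 2 / 12 = 1/6

1/6


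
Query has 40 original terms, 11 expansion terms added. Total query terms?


Original terms: 40
Expansion terms: 11
Total = 40 + 11 = 51

51


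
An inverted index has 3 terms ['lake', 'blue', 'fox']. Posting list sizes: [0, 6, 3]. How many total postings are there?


Summing posting list sizes:
'lake': 0 postings
'blue': 6 postings
'fox': 3 postings
Total = 0 + 6 + 3 = 9

9


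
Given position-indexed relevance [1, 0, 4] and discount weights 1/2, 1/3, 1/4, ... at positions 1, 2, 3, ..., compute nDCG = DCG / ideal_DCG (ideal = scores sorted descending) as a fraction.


Position discount weights w_i = 1/(i+1) for i=1..3:
Weights = [1/2, 1/3, 1/4]
Actual relevance: [1, 0, 4]
DCG = 1/2 + 0/3 + 4/4 = 3/2
Ideal relevance (sorted desc): [4, 1, 0]
Ideal DCG = 4/2 + 1/3 + 0/4 = 7/3
nDCG = DCG / ideal_DCG = 3/2 / 7/3 = 9/14

9/14


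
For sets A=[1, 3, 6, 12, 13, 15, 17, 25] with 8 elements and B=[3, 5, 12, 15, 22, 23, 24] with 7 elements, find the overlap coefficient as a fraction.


A intersect B = [3, 12, 15]
|A intersect B| = 3
min(|A|, |B|) = min(8, 7) = 7
Overlap = 3 / 7 = 3/7

3/7


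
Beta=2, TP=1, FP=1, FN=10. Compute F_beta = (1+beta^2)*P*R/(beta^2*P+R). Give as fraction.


P = TP/(TP+FP) = 1/2 = 1/2
R = TP/(TP+FN) = 1/11 = 1/11
beta^2 = 2^2 = 4
(1 + beta^2) = 5
Numerator = (1+beta^2)*P*R = 5/22
Denominator = beta^2*P + R = 2 + 1/11 = 23/11
F_beta = 5/46

5/46


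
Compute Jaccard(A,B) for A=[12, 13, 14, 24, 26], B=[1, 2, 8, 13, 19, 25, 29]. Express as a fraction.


A intersect B = [13]
|A intersect B| = 1
A union B = [1, 2, 8, 12, 13, 14, 19, 24, 25, 26, 29]
|A union B| = 11
Jaccard = 1/11 = 1/11

1/11


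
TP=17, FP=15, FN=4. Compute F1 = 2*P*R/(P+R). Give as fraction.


F1 = 2 * P * R / (P + R)
P = TP/(TP+FP) = 17/32 = 17/32
R = TP/(TP+FN) = 17/21 = 17/21
2 * P * R = 2 * 17/32 * 17/21 = 289/336
P + R = 17/32 + 17/21 = 901/672
F1 = 289/336 / 901/672 = 34/53

34/53


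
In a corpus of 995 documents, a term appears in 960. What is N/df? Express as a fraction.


IDF ratio = N / df
= 995 / 960
= 199/192

199/192


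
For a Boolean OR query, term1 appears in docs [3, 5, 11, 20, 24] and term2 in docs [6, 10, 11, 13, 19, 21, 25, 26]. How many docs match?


Boolean OR: find union of posting lists
term1 docs: [3, 5, 11, 20, 24]
term2 docs: [6, 10, 11, 13, 19, 21, 25, 26]
Union: [3, 5, 6, 10, 11, 13, 19, 20, 21, 24, 25, 26]
|union| = 12

12


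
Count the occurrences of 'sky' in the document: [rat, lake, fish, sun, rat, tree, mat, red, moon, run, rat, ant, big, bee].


Document has 14 words
Scanning for 'sky':
Term not found in document
Count = 0

0


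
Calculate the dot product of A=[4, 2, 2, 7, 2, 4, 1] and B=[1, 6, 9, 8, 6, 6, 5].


Dot product = sum of element-wise products
A[0]*B[0] = 4*1 = 4
A[1]*B[1] = 2*6 = 12
A[2]*B[2] = 2*9 = 18
A[3]*B[3] = 7*8 = 56
A[4]*B[4] = 2*6 = 12
A[5]*B[5] = 4*6 = 24
A[6]*B[6] = 1*5 = 5
Sum = 4 + 12 + 18 + 56 + 12 + 24 + 5 = 131

131


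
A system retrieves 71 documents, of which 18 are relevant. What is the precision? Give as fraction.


Precision = relevant_retrieved / total_retrieved
= 18 / 71
= 18 / (18 + 53)
= 18/71

18/71


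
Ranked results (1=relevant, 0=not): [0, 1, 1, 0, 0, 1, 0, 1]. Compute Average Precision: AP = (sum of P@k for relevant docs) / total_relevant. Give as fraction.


Computing P@k for each relevant position:
Position 1: not relevant
Position 2: relevant, P@2 = 1/2 = 1/2
Position 3: relevant, P@3 = 2/3 = 2/3
Position 4: not relevant
Position 5: not relevant
Position 6: relevant, P@6 = 3/6 = 1/2
Position 7: not relevant
Position 8: relevant, P@8 = 4/8 = 1/2
Sum of P@k = 1/2 + 2/3 + 1/2 + 1/2 = 13/6
AP = 13/6 / 4 = 13/24

13/24


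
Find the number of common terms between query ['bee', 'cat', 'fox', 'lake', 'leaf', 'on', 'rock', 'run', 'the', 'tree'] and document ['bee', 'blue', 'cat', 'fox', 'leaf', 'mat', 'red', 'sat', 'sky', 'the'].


Query terms: ['bee', 'cat', 'fox', 'lake', 'leaf', 'on', 'rock', 'run', 'the', 'tree']
Document terms: ['bee', 'blue', 'cat', 'fox', 'leaf', 'mat', 'red', 'sat', 'sky', 'the']
Common terms: ['bee', 'cat', 'fox', 'leaf', 'the']
Overlap count = 5

5


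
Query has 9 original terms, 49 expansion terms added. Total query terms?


Original terms: 9
Expansion terms: 49
Total = 9 + 49 = 58

58


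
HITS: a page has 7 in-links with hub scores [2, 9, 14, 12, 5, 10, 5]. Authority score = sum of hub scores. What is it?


Authority = sum of hub scores of in-linkers
In-link 1: hub score = 2
In-link 2: hub score = 9
In-link 3: hub score = 14
In-link 4: hub score = 12
In-link 5: hub score = 5
In-link 6: hub score = 10
In-link 7: hub score = 5
Authority = 2 + 9 + 14 + 12 + 5 + 10 + 5 = 57

57


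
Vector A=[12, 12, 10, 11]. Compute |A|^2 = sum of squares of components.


|A|^2 = sum of squared components
A[0]^2 = 12^2 = 144
A[1]^2 = 12^2 = 144
A[2]^2 = 10^2 = 100
A[3]^2 = 11^2 = 121
Sum = 144 + 144 + 100 + 121 = 509

509


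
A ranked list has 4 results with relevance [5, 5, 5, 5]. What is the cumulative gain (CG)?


Cumulative Gain = sum of relevance scores
Position 1: rel=5, running sum=5
Position 2: rel=5, running sum=10
Position 3: rel=5, running sum=15
Position 4: rel=5, running sum=20
CG = 20

20


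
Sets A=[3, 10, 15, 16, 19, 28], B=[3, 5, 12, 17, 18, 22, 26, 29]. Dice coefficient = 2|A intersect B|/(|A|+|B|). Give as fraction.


A intersect B = [3]
|A intersect B| = 1
|A| = 6, |B| = 8
Dice = 2*1 / (6+8)
= 2 / 14 = 1/7

1/7


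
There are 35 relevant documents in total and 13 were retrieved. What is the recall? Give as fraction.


Recall = retrieved_relevant / total_relevant
= 13 / 35
= 13 / (13 + 22)
= 13/35

13/35


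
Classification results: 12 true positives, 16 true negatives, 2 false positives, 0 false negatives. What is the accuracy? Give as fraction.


Accuracy = (TP + TN) / (TP + TN + FP + FN)
TP + TN = 12 + 16 = 28
Total = 12 + 16 + 2 + 0 = 30
Accuracy = 28 / 30 = 14/15

14/15


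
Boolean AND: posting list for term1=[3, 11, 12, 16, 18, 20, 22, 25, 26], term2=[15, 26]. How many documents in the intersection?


Boolean AND: find intersection of posting lists
term1 docs: [3, 11, 12, 16, 18, 20, 22, 25, 26]
term2 docs: [15, 26]
Intersection: [26]
|intersection| = 1

1


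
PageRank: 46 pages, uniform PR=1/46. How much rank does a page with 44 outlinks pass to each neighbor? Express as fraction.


Initial PR = 1/46 = 1/46
Outlinks = 44
Contribution per link = PR / outlinks
= 1/46 / 44
= 1/2024

1/2024


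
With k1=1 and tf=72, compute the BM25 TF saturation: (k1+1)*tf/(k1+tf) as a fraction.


BM25 TF component = (k1+1)*tf / (k1+tf)
k1 = 1, tf = 72
Numerator = (1+1)*72 = 144
Denominator = 1 + 72 = 73
= 144/73 = 144/73

144/73


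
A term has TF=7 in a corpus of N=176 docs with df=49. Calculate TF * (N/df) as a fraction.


TF * (N/df)
= 7 * (176/49)
= 7 * 176/49
= 176/7

176/7


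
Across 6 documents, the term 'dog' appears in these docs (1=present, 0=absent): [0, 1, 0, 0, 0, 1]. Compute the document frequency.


Checking each document for 'dog':
Doc 1: absent
Doc 2: present
Doc 3: absent
Doc 4: absent
Doc 5: absent
Doc 6: present
df = sum of presences = 0 + 1 + 0 + 0 + 0 + 1 = 2

2


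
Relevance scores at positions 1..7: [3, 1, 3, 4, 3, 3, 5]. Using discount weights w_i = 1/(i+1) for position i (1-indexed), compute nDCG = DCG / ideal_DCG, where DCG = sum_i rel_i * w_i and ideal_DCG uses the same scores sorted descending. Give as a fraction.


Position discount weights w_i = 1/(i+1) for i=1..7:
Weights = [1/2, 1/3, 1/4, 1/5, 1/6, 1/7, 1/8]
Actual relevance: [3, 1, 3, 4, 3, 3, 5]
DCG = 3/2 + 1/3 + 3/4 + 4/5 + 3/6 + 3/7 + 5/8 = 4147/840
Ideal relevance (sorted desc): [5, 4, 3, 3, 3, 3, 1]
Ideal DCG = 5/2 + 4/3 + 3/4 + 3/5 + 3/6 + 3/7 + 1/8 = 5239/840
nDCG = DCG / ideal_DCG = 4147/840 / 5239/840 = 319/403

319/403


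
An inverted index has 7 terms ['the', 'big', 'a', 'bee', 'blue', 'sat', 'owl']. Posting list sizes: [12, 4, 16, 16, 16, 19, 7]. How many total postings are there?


Summing posting list sizes:
'the': 12 postings
'big': 4 postings
'a': 16 postings
'bee': 16 postings
'blue': 16 postings
'sat': 19 postings
'owl': 7 postings
Total = 12 + 4 + 16 + 16 + 16 + 19 + 7 = 90

90


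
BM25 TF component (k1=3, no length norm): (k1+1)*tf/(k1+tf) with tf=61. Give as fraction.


BM25 TF component = (k1+1)*tf / (k1+tf)
k1 = 3, tf = 61
Numerator = (3+1)*61 = 244
Denominator = 3 + 61 = 64
= 244/64 = 61/16

61/16


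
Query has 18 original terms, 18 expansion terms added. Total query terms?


Original terms: 18
Expansion terms: 18
Total = 18 + 18 = 36

36


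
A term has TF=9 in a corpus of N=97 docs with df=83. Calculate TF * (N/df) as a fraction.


TF * (N/df)
= 9 * (97/83)
= 9 * 97/83
= 873/83

873/83


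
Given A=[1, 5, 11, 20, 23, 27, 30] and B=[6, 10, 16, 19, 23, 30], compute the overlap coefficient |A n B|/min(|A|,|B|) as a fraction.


A intersect B = [23, 30]
|A intersect B| = 2
min(|A|, |B|) = min(7, 6) = 6
Overlap = 2 / 6 = 1/3

1/3


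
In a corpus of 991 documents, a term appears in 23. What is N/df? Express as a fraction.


IDF ratio = N / df
= 991 / 23
= 991/23

991/23


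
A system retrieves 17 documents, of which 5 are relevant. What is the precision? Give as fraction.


Precision = relevant_retrieved / total_retrieved
= 5 / 17
= 5 / (5 + 12)
= 5/17

5/17


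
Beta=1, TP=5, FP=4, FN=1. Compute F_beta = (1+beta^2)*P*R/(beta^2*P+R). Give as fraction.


P = TP/(TP+FP) = 5/9 = 5/9
R = TP/(TP+FN) = 5/6 = 5/6
beta^2 = 1^2 = 1
(1 + beta^2) = 2
Numerator = (1+beta^2)*P*R = 25/27
Denominator = beta^2*P + R = 5/9 + 5/6 = 25/18
F_beta = 2/3

2/3


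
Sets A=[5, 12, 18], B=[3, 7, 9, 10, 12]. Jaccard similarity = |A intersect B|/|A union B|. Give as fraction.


A intersect B = [12]
|A intersect B| = 1
A union B = [3, 5, 7, 9, 10, 12, 18]
|A union B| = 7
Jaccard = 1/7 = 1/7

1/7


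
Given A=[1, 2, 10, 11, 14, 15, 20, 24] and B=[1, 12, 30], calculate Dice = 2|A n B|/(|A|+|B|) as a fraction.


A intersect B = [1]
|A intersect B| = 1
|A| = 8, |B| = 3
Dice = 2*1 / (8+3)
= 2 / 11 = 2/11

2/11


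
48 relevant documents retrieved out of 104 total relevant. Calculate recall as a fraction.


Recall = retrieved_relevant / total_relevant
= 48 / 104
= 48 / (48 + 56)
= 6/13

6/13


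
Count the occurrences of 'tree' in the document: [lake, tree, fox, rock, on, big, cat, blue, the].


Document has 9 words
Scanning for 'tree':
Found at positions: [1]
Count = 1

1


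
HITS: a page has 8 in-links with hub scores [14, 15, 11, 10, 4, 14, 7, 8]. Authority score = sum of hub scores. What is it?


Authority = sum of hub scores of in-linkers
In-link 1: hub score = 14
In-link 2: hub score = 15
In-link 3: hub score = 11
In-link 4: hub score = 10
In-link 5: hub score = 4
In-link 6: hub score = 14
In-link 7: hub score = 7
In-link 8: hub score = 8
Authority = 14 + 15 + 11 + 10 + 4 + 14 + 7 + 8 = 83

83


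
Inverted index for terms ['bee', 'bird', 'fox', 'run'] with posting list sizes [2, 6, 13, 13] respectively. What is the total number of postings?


Summing posting list sizes:
'bee': 2 postings
'bird': 6 postings
'fox': 13 postings
'run': 13 postings
Total = 2 + 6 + 13 + 13 = 34

34


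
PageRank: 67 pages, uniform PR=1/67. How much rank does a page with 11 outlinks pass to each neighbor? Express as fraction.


Initial PR = 1/67 = 1/67
Outlinks = 11
Contribution per link = PR / outlinks
= 1/67 / 11
= 1/737

1/737


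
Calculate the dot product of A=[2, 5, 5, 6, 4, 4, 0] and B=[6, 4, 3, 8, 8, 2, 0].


Dot product = sum of element-wise products
A[0]*B[0] = 2*6 = 12
A[1]*B[1] = 5*4 = 20
A[2]*B[2] = 5*3 = 15
A[3]*B[3] = 6*8 = 48
A[4]*B[4] = 4*8 = 32
A[5]*B[5] = 4*2 = 8
A[6]*B[6] = 0*0 = 0
Sum = 12 + 20 + 15 + 48 + 32 + 8 + 0 = 135

135


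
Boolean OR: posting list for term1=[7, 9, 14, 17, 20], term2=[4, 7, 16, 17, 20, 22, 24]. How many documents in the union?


Boolean OR: find union of posting lists
term1 docs: [7, 9, 14, 17, 20]
term2 docs: [4, 7, 16, 17, 20, 22, 24]
Union: [4, 7, 9, 14, 16, 17, 20, 22, 24]
|union| = 9

9


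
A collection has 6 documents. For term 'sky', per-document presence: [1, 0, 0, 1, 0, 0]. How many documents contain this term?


Checking each document for 'sky':
Doc 1: present
Doc 2: absent
Doc 3: absent
Doc 4: present
Doc 5: absent
Doc 6: absent
df = sum of presences = 1 + 0 + 0 + 1 + 0 + 0 = 2

2


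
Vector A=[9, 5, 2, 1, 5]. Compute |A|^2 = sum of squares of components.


|A|^2 = sum of squared components
A[0]^2 = 9^2 = 81
A[1]^2 = 5^2 = 25
A[2]^2 = 2^2 = 4
A[3]^2 = 1^2 = 1
A[4]^2 = 5^2 = 25
Sum = 81 + 25 + 4 + 1 + 25 = 136

136


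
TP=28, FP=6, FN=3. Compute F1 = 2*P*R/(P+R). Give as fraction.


F1 = 2 * P * R / (P + R)
P = TP/(TP+FP) = 28/34 = 14/17
R = TP/(TP+FN) = 28/31 = 28/31
2 * P * R = 2 * 14/17 * 28/31 = 784/527
P + R = 14/17 + 28/31 = 910/527
F1 = 784/527 / 910/527 = 56/65

56/65


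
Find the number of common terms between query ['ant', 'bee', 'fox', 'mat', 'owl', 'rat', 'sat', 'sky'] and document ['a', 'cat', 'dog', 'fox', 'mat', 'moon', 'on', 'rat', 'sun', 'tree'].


Query terms: ['ant', 'bee', 'fox', 'mat', 'owl', 'rat', 'sat', 'sky']
Document terms: ['a', 'cat', 'dog', 'fox', 'mat', 'moon', 'on', 'rat', 'sun', 'tree']
Common terms: ['fox', 'mat', 'rat']
Overlap count = 3

3


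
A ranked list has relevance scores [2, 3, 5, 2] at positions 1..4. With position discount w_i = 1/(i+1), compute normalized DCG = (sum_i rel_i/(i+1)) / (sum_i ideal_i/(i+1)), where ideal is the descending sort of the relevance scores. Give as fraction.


Position discount weights w_i = 1/(i+1) for i=1..4:
Weights = [1/2, 1/3, 1/4, 1/5]
Actual relevance: [2, 3, 5, 2]
DCG = 2/2 + 3/3 + 5/4 + 2/5 = 73/20
Ideal relevance (sorted desc): [5, 3, 2, 2]
Ideal DCG = 5/2 + 3/3 + 2/4 + 2/5 = 22/5
nDCG = DCG / ideal_DCG = 73/20 / 22/5 = 73/88

73/88


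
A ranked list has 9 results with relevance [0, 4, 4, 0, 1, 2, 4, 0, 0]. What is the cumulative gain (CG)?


Cumulative Gain = sum of relevance scores
Position 1: rel=0, running sum=0
Position 2: rel=4, running sum=4
Position 3: rel=4, running sum=8
Position 4: rel=0, running sum=8
Position 5: rel=1, running sum=9
Position 6: rel=2, running sum=11
Position 7: rel=4, running sum=15
Position 8: rel=0, running sum=15
Position 9: rel=0, running sum=15
CG = 15

15


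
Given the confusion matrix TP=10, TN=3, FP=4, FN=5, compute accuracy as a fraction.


Accuracy = (TP + TN) / (TP + TN + FP + FN)
TP + TN = 10 + 3 = 13
Total = 10 + 3 + 4 + 5 = 22
Accuracy = 13 / 22 = 13/22

13/22


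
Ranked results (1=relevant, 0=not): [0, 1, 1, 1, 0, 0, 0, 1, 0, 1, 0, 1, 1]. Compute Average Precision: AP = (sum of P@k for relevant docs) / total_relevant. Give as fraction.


Computing P@k for each relevant position:
Position 1: not relevant
Position 2: relevant, P@2 = 1/2 = 1/2
Position 3: relevant, P@3 = 2/3 = 2/3
Position 4: relevant, P@4 = 3/4 = 3/4
Position 5: not relevant
Position 6: not relevant
Position 7: not relevant
Position 8: relevant, P@8 = 4/8 = 1/2
Position 9: not relevant
Position 10: relevant, P@10 = 5/10 = 1/2
Position 11: not relevant
Position 12: relevant, P@12 = 6/12 = 1/2
Position 13: relevant, P@13 = 7/13 = 7/13
Sum of P@k = 1/2 + 2/3 + 3/4 + 1/2 + 1/2 + 1/2 + 7/13 = 617/156
AP = 617/156 / 7 = 617/1092

617/1092


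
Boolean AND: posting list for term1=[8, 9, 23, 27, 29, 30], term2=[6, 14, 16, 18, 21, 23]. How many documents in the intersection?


Boolean AND: find intersection of posting lists
term1 docs: [8, 9, 23, 27, 29, 30]
term2 docs: [6, 14, 16, 18, 21, 23]
Intersection: [23]
|intersection| = 1

1


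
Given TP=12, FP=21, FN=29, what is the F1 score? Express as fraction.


F1 = 2 * P * R / (P + R)
P = TP/(TP+FP) = 12/33 = 4/11
R = TP/(TP+FN) = 12/41 = 12/41
2 * P * R = 2 * 4/11 * 12/41 = 96/451
P + R = 4/11 + 12/41 = 296/451
F1 = 96/451 / 296/451 = 12/37

12/37


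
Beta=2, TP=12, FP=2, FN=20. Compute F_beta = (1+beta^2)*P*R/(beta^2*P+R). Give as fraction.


P = TP/(TP+FP) = 12/14 = 6/7
R = TP/(TP+FN) = 12/32 = 3/8
beta^2 = 2^2 = 4
(1 + beta^2) = 5
Numerator = (1+beta^2)*P*R = 45/28
Denominator = beta^2*P + R = 24/7 + 3/8 = 213/56
F_beta = 30/71

30/71


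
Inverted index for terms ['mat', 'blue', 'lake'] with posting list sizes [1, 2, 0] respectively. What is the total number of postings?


Summing posting list sizes:
'mat': 1 postings
'blue': 2 postings
'lake': 0 postings
Total = 1 + 2 + 0 = 3

3


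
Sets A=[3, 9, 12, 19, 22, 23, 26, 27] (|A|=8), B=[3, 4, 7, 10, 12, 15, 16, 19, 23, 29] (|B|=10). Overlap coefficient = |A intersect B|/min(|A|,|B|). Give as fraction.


A intersect B = [3, 12, 19, 23]
|A intersect B| = 4
min(|A|, |B|) = min(8, 10) = 8
Overlap = 4 / 8 = 1/2

1/2


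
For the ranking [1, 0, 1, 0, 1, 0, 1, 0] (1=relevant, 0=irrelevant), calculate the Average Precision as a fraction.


Computing P@k for each relevant position:
Position 1: relevant, P@1 = 1/1 = 1
Position 2: not relevant
Position 3: relevant, P@3 = 2/3 = 2/3
Position 4: not relevant
Position 5: relevant, P@5 = 3/5 = 3/5
Position 6: not relevant
Position 7: relevant, P@7 = 4/7 = 4/7
Position 8: not relevant
Sum of P@k = 1 + 2/3 + 3/5 + 4/7 = 298/105
AP = 298/105 / 4 = 149/210

149/210


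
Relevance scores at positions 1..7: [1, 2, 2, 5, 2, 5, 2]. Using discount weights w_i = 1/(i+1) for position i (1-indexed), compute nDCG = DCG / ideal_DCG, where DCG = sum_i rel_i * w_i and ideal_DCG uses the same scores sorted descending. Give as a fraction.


Position discount weights w_i = 1/(i+1) for i=1..7:
Weights = [1/2, 1/3, 1/4, 1/5, 1/6, 1/7, 1/8]
Actual relevance: [1, 2, 2, 5, 2, 5, 2]
DCG = 1/2 + 2/3 + 2/4 + 5/5 + 2/6 + 5/7 + 2/8 = 111/28
Ideal relevance (sorted desc): [5, 5, 2, 2, 2, 2, 1]
Ideal DCG = 5/2 + 5/3 + 2/4 + 2/5 + 2/6 + 2/7 + 1/8 = 1627/280
nDCG = DCG / ideal_DCG = 111/28 / 1627/280 = 1110/1627

1110/1627


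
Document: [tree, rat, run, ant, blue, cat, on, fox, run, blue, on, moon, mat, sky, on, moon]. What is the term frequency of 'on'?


Document has 16 words
Scanning for 'on':
Found at positions: [6, 10, 14]
Count = 3

3


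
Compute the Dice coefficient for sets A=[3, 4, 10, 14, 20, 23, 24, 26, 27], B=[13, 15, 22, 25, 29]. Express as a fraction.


A intersect B = []
|A intersect B| = 0
|A| = 9, |B| = 5
Dice = 2*0 / (9+5)
= 0 / 14 = 0

0


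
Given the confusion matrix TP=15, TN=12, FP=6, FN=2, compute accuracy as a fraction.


Accuracy = (TP + TN) / (TP + TN + FP + FN)
TP + TN = 15 + 12 = 27
Total = 15 + 12 + 6 + 2 = 35
Accuracy = 27 / 35 = 27/35

27/35


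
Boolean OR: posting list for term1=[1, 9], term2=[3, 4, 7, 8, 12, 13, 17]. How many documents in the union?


Boolean OR: find union of posting lists
term1 docs: [1, 9]
term2 docs: [3, 4, 7, 8, 12, 13, 17]
Union: [1, 3, 4, 7, 8, 9, 12, 13, 17]
|union| = 9

9


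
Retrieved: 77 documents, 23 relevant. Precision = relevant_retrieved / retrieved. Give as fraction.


Precision = relevant_retrieved / total_retrieved
= 23 / 77
= 23 / (23 + 54)
= 23/77

23/77


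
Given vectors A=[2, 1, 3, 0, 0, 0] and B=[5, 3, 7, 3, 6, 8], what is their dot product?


Dot product = sum of element-wise products
A[0]*B[0] = 2*5 = 10
A[1]*B[1] = 1*3 = 3
A[2]*B[2] = 3*7 = 21
A[3]*B[3] = 0*3 = 0
A[4]*B[4] = 0*6 = 0
A[5]*B[5] = 0*8 = 0
Sum = 10 + 3 + 21 + 0 + 0 + 0 = 34

34


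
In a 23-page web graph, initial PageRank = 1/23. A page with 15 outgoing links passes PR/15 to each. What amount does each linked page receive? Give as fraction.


Initial PR = 1/23 = 1/23
Outlinks = 15
Contribution per link = PR / outlinks
= 1/23 / 15
= 1/345

1/345


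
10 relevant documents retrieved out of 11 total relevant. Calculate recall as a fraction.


Recall = retrieved_relevant / total_relevant
= 10 / 11
= 10 / (10 + 1)
= 10/11

10/11


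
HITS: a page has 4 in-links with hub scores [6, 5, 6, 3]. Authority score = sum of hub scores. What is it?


Authority = sum of hub scores of in-linkers
In-link 1: hub score = 6
In-link 2: hub score = 5
In-link 3: hub score = 6
In-link 4: hub score = 3
Authority = 6 + 5 + 6 + 3 = 20

20


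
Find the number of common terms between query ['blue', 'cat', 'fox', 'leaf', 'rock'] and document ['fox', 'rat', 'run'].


Query terms: ['blue', 'cat', 'fox', 'leaf', 'rock']
Document terms: ['fox', 'rat', 'run']
Common terms: ['fox']
Overlap count = 1

1


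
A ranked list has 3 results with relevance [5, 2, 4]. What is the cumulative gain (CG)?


Cumulative Gain = sum of relevance scores
Position 1: rel=5, running sum=5
Position 2: rel=2, running sum=7
Position 3: rel=4, running sum=11
CG = 11

11


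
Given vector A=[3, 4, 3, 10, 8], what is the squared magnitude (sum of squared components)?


|A|^2 = sum of squared components
A[0]^2 = 3^2 = 9
A[1]^2 = 4^2 = 16
A[2]^2 = 3^2 = 9
A[3]^2 = 10^2 = 100
A[4]^2 = 8^2 = 64
Sum = 9 + 16 + 9 + 100 + 64 = 198

198


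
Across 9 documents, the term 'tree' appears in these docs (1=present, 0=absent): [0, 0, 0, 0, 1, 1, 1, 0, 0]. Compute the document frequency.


Checking each document for 'tree':
Doc 1: absent
Doc 2: absent
Doc 3: absent
Doc 4: absent
Doc 5: present
Doc 6: present
Doc 7: present
Doc 8: absent
Doc 9: absent
df = sum of presences = 0 + 0 + 0 + 0 + 1 + 1 + 1 + 0 + 0 = 3

3


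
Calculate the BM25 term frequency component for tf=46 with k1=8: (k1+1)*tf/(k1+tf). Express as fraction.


BM25 TF component = (k1+1)*tf / (k1+tf)
k1 = 8, tf = 46
Numerator = (8+1)*46 = 414
Denominator = 8 + 46 = 54
= 414/54 = 23/3

23/3


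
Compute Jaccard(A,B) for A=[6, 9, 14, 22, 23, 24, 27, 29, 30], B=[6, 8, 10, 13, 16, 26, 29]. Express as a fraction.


A intersect B = [6, 29]
|A intersect B| = 2
A union B = [6, 8, 9, 10, 13, 14, 16, 22, 23, 24, 26, 27, 29, 30]
|A union B| = 14
Jaccard = 2/14 = 1/7

1/7


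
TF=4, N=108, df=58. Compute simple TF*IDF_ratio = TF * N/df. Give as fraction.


TF * (N/df)
= 4 * (108/58)
= 4 * 54/29
= 216/29

216/29


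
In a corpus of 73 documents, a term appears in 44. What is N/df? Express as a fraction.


IDF ratio = N / df
= 73 / 44
= 73/44

73/44


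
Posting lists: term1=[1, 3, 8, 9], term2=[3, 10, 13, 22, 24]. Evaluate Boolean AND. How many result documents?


Boolean AND: find intersection of posting lists
term1 docs: [1, 3, 8, 9]
term2 docs: [3, 10, 13, 22, 24]
Intersection: [3]
|intersection| = 1

1


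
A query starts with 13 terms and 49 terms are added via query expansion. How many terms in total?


Original terms: 13
Expansion terms: 49
Total = 13 + 49 = 62

62


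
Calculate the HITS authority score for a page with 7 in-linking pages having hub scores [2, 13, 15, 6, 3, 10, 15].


Authority = sum of hub scores of in-linkers
In-link 1: hub score = 2
In-link 2: hub score = 13
In-link 3: hub score = 15
In-link 4: hub score = 6
In-link 5: hub score = 3
In-link 6: hub score = 10
In-link 7: hub score = 15
Authority = 2 + 13 + 15 + 6 + 3 + 10 + 15 = 64

64


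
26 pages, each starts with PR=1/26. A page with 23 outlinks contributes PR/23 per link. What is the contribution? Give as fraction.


Initial PR = 1/26 = 1/26
Outlinks = 23
Contribution per link = PR / outlinks
= 1/26 / 23
= 1/598

1/598


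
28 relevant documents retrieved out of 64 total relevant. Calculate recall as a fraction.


Recall = retrieved_relevant / total_relevant
= 28 / 64
= 28 / (28 + 36)
= 7/16

7/16


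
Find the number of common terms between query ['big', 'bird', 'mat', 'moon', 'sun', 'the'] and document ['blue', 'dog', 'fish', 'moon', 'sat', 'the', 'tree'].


Query terms: ['big', 'bird', 'mat', 'moon', 'sun', 'the']
Document terms: ['blue', 'dog', 'fish', 'moon', 'sat', 'the', 'tree']
Common terms: ['moon', 'the']
Overlap count = 2

2


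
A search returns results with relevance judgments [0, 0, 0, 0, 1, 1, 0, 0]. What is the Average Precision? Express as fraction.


Computing P@k for each relevant position:
Position 1: not relevant
Position 2: not relevant
Position 3: not relevant
Position 4: not relevant
Position 5: relevant, P@5 = 1/5 = 1/5
Position 6: relevant, P@6 = 2/6 = 1/3
Position 7: not relevant
Position 8: not relevant
Sum of P@k = 1/5 + 1/3 = 8/15
AP = 8/15 / 2 = 4/15

4/15


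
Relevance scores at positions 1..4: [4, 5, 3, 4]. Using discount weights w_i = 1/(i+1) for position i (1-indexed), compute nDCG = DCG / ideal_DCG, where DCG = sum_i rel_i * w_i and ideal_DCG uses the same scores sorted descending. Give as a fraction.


Position discount weights w_i = 1/(i+1) for i=1..4:
Weights = [1/2, 1/3, 1/4, 1/5]
Actual relevance: [4, 5, 3, 4]
DCG = 4/2 + 5/3 + 3/4 + 4/5 = 313/60
Ideal relevance (sorted desc): [5, 4, 4, 3]
Ideal DCG = 5/2 + 4/3 + 4/4 + 3/5 = 163/30
nDCG = DCG / ideal_DCG = 313/60 / 163/30 = 313/326

313/326


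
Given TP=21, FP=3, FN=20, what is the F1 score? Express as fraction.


F1 = 2 * P * R / (P + R)
P = TP/(TP+FP) = 21/24 = 7/8
R = TP/(TP+FN) = 21/41 = 21/41
2 * P * R = 2 * 7/8 * 21/41 = 147/164
P + R = 7/8 + 21/41 = 455/328
F1 = 147/164 / 455/328 = 42/65

42/65


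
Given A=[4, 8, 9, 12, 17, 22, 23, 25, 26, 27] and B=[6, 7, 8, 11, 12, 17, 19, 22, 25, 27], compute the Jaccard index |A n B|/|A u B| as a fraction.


A intersect B = [8, 12, 17, 22, 25, 27]
|A intersect B| = 6
A union B = [4, 6, 7, 8, 9, 11, 12, 17, 19, 22, 23, 25, 26, 27]
|A union B| = 14
Jaccard = 6/14 = 3/7

3/7


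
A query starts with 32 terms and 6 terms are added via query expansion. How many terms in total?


Original terms: 32
Expansion terms: 6
Total = 32 + 6 = 38

38


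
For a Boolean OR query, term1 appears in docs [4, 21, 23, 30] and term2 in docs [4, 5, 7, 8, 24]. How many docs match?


Boolean OR: find union of posting lists
term1 docs: [4, 21, 23, 30]
term2 docs: [4, 5, 7, 8, 24]
Union: [4, 5, 7, 8, 21, 23, 24, 30]
|union| = 8

8


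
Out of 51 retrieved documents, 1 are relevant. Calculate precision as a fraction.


Precision = relevant_retrieved / total_retrieved
= 1 / 51
= 1 / (1 + 50)
= 1/51

1/51


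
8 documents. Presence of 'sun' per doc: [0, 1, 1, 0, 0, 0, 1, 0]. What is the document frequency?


Checking each document for 'sun':
Doc 1: absent
Doc 2: present
Doc 3: present
Doc 4: absent
Doc 5: absent
Doc 6: absent
Doc 7: present
Doc 8: absent
df = sum of presences = 0 + 1 + 1 + 0 + 0 + 0 + 1 + 0 = 3

3


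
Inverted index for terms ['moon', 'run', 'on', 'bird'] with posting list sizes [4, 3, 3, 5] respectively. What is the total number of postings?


Summing posting list sizes:
'moon': 4 postings
'run': 3 postings
'on': 3 postings
'bird': 5 postings
Total = 4 + 3 + 3 + 5 = 15

15


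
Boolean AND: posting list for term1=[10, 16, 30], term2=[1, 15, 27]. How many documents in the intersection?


Boolean AND: find intersection of posting lists
term1 docs: [10, 16, 30]
term2 docs: [1, 15, 27]
Intersection: []
|intersection| = 0

0


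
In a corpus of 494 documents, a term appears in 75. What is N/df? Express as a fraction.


IDF ratio = N / df
= 494 / 75
= 494/75

494/75


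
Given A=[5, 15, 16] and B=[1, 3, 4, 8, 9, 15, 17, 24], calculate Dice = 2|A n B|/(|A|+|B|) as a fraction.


A intersect B = [15]
|A intersect B| = 1
|A| = 3, |B| = 8
Dice = 2*1 / (3+8)
= 2 / 11 = 2/11

2/11


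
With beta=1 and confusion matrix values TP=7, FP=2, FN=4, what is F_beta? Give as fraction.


P = TP/(TP+FP) = 7/9 = 7/9
R = TP/(TP+FN) = 7/11 = 7/11
beta^2 = 1^2 = 1
(1 + beta^2) = 2
Numerator = (1+beta^2)*P*R = 98/99
Denominator = beta^2*P + R = 7/9 + 7/11 = 140/99
F_beta = 7/10

7/10


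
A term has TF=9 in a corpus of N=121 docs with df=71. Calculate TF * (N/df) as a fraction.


TF * (N/df)
= 9 * (121/71)
= 9 * 121/71
= 1089/71

1089/71


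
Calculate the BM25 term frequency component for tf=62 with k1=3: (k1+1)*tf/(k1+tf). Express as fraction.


BM25 TF component = (k1+1)*tf / (k1+tf)
k1 = 3, tf = 62
Numerator = (3+1)*62 = 248
Denominator = 3 + 62 = 65
= 248/65 = 248/65

248/65


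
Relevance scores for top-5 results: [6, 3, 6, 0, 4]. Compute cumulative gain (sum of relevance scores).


Cumulative Gain = sum of relevance scores
Position 1: rel=6, running sum=6
Position 2: rel=3, running sum=9
Position 3: rel=6, running sum=15
Position 4: rel=0, running sum=15
Position 5: rel=4, running sum=19
CG = 19

19


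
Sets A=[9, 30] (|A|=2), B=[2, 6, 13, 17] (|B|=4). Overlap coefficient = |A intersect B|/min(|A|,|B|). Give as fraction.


A intersect B = []
|A intersect B| = 0
min(|A|, |B|) = min(2, 4) = 2
Overlap = 0 / 2 = 0

0


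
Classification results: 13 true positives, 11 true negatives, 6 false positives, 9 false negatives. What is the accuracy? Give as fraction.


Accuracy = (TP + TN) / (TP + TN + FP + FN)
TP + TN = 13 + 11 = 24
Total = 13 + 11 + 6 + 9 = 39
Accuracy = 24 / 39 = 8/13

8/13


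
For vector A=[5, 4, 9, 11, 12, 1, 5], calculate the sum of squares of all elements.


|A|^2 = sum of squared components
A[0]^2 = 5^2 = 25
A[1]^2 = 4^2 = 16
A[2]^2 = 9^2 = 81
A[3]^2 = 11^2 = 121
A[4]^2 = 12^2 = 144
A[5]^2 = 1^2 = 1
A[6]^2 = 5^2 = 25
Sum = 25 + 16 + 81 + 121 + 144 + 1 + 25 = 413

413
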